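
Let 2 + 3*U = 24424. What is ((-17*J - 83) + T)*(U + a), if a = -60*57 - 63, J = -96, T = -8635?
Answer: -33004226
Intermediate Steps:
a = -3483 (a = -3420 - 63 = -3483)
U = 24422/3 (U = -⅔ + (⅓)*24424 = -⅔ + 24424/3 = 24422/3 ≈ 8140.7)
((-17*J - 83) + T)*(U + a) = ((-17*(-96) - 83) - 8635)*(24422/3 - 3483) = ((1632 - 83) - 8635)*(13973/3) = (1549 - 8635)*(13973/3) = -7086*13973/3 = -33004226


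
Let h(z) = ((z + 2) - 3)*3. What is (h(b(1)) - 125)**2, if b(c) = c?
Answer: 15625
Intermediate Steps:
h(z) = -3 + 3*z (h(z) = ((2 + z) - 3)*3 = (-1 + z)*3 = -3 + 3*z)
(h(b(1)) - 125)**2 = ((-3 + 3*1) - 125)**2 = ((-3 + 3) - 125)**2 = (0 - 125)**2 = (-125)**2 = 15625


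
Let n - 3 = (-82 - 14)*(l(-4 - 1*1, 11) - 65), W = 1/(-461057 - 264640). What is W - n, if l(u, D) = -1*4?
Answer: -4809194020/725697 ≈ -6627.0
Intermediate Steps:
l(u, D) = -4
W = -1/725697 (W = 1/(-725697) = -1/725697 ≈ -1.3780e-6)
n = 6627 (n = 3 + (-82 - 14)*(-4 - 65) = 3 - 96*(-69) = 3 + 6624 = 6627)
W - n = -1/725697 - 1*6627 = -1/725697 - 6627 = -4809194020/725697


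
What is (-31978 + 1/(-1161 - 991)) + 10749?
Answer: -45684809/2152 ≈ -21229.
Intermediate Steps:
(-31978 + 1/(-1161 - 991)) + 10749 = (-31978 + 1/(-2152)) + 10749 = (-31978 - 1/2152) + 10749 = -68816657/2152 + 10749 = -45684809/2152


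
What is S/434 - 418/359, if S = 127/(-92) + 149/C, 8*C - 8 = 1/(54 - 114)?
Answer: -5654140503/6866058808 ≈ -0.82349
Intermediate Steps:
C = 479/480 (C = 1 + 1/(8*(54 - 114)) = 1 + (⅛)/(-60) = 1 + (⅛)*(-1/60) = 1 - 1/480 = 479/480 ≈ 0.99792)
S = 6519007/44068 (S = 127/(-92) + 149/(479/480) = 127*(-1/92) + 149*(480/479) = -127/92 + 71520/479 = 6519007/44068 ≈ 147.93)
S/434 - 418/359 = (6519007/44068)/434 - 418/359 = (6519007/44068)*(1/434) - 418*1/359 = 6519007/19125512 - 418/359 = -5654140503/6866058808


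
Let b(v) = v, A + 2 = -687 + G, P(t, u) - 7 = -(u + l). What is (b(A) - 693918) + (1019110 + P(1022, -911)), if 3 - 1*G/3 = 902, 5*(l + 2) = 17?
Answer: 1613613/5 ≈ 3.2272e+5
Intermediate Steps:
l = 7/5 (l = -2 + (1/5)*17 = -2 + 17/5 = 7/5 ≈ 1.4000)
P(t, u) = 28/5 - u (P(t, u) = 7 - (u + 7/5) = 7 - (7/5 + u) = 7 + (-7/5 - u) = 28/5 - u)
G = -2697 (G = 9 - 3*902 = 9 - 2706 = -2697)
A = -3386 (A = -2 + (-687 - 2697) = -2 - 3384 = -3386)
(b(A) - 693918) + (1019110 + P(1022, -911)) = (-3386 - 693918) + (1019110 + (28/5 - 1*(-911))) = -697304 + (1019110 + (28/5 + 911)) = -697304 + (1019110 + 4583/5) = -697304 + 5100133/5 = 1613613/5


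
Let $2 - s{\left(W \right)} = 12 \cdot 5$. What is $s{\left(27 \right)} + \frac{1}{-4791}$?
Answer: $- \frac{277879}{4791} \approx -58.0$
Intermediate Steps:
$s{\left(W \right)} = -58$ ($s{\left(W \right)} = 2 - 12 \cdot 5 = 2 - 60 = -58$)
$s{\left(27 \right)} + \frac{1}{-4791} = -58 + \frac{1}{-4791} = -58 - \frac{1}{4791} = - \frac{277879}{4791}$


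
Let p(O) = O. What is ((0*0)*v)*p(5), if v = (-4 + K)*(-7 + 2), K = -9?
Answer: 0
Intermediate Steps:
v = 65 (v = (-4 - 9)*(-7 + 2) = -13*(-5) = 65)
((0*0)*v)*p(5) = ((0*0)*65)*5 = (0*65)*5 = 0*5 = 0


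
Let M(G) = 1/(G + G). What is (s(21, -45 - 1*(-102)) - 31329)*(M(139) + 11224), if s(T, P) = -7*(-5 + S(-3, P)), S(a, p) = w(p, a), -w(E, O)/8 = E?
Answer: -43842955923/139 ≈ -3.1542e+8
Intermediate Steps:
w(E, O) = -8*E
S(a, p) = -8*p
s(T, P) = 35 + 56*P (s(T, P) = -7*(-5 - 8*P) = 35 + 56*P)
M(G) = 1/(2*G)
(s(21, -45 - 1*(-102)) - 31329)*(M(139) + 11224) = ((35 + 56*(-45 - 1*(-102))) - 31329)*((½)/139 + 11224) = ((35 + 56*(-45 + 102)) - 31329)*((½)*(1/139) + 11224) = ((35 + 56*57) - 31329)*(1/278 + 11224) = ((35 + 3192) - 31329)*(3120273/278) = (3227 - 31329)*(3120273/278) = -28102*3120273/278 = -43842955923/139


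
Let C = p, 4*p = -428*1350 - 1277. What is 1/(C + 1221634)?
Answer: 4/4307459 ≈ 9.2862e-7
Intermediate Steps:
p = -579077/4 (p = (-428*1350 - 1277)/4 = (-577800 - 1277)/4 = (¼)*(-579077) = -579077/4 ≈ -1.4477e+5)
C = -579077/4 ≈ -1.4477e+5
1/(C + 1221634) = 1/(-579077/4 + 1221634) = 1/(4307459/4) = 4/4307459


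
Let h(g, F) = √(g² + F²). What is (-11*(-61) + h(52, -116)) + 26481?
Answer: 27152 + 4*√1010 ≈ 27279.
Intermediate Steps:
h(g, F) = √(F² + g²)
(-11*(-61) + h(52, -116)) + 26481 = (-11*(-61) + √((-116)² + 52²)) + 26481 = (671 + √(13456 + 2704)) + 26481 = (671 + √16160) + 26481 = (671 + 4*√1010) + 26481 = 27152 + 4*√1010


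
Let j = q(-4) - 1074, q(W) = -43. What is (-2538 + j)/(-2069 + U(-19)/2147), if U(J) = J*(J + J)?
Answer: 413015/233759 ≈ 1.7668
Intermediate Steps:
U(J) = 2*J² (U(J) = J*(2*J) = 2*J²)
j = -1117 (j = -43 - 1074 = -1117)
(-2538 + j)/(-2069 + U(-19)/2147) = (-2538 - 1117)/(-2069 + (2*(-19)²)/2147) = -3655/(-2069 + (2*361)*(1/2147)) = -3655/(-2069 + 722*(1/2147)) = -3655/(-2069 + 38/113) = -3655/(-233759/113) = -3655*(-113/233759) = 413015/233759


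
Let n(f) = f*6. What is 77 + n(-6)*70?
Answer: -2443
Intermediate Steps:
n(f) = 6*f
77 + n(-6)*70 = 77 + (6*(-6))*70 = 77 - 36*70 = 77 - 2520 = -2443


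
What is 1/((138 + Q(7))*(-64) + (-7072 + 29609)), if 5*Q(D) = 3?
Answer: 5/68333 ≈ 7.3171e-5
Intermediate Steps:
Q(D) = 3/5 (Q(D) = (1/5)*3 = 3/5)
1/((138 + Q(7))*(-64) + (-7072 + 29609)) = 1/((138 + 3/5)*(-64) + (-7072 + 29609)) = 1/((693/5)*(-64) + 22537) = 1/(-44352/5 + 22537) = 1/(68333/5) = 5/68333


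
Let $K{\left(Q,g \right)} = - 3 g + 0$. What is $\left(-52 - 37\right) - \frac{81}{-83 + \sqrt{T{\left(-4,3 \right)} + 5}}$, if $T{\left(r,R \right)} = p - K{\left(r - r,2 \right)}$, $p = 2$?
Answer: $- \frac{67249}{764} + \frac{9 \sqrt{13}}{764} \approx -87.98$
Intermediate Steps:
$K{\left(Q,g \right)} = - 3 g$
$T{\left(r,R \right)} = 8$ ($T{\left(r,R \right)} = 2 - \left(-3\right) 2 = 2 - -6 = 2 + 6 = 8$)
$\left(-52 - 37\right) - \frac{81}{-83 + \sqrt{T{\left(-4,3 \right)} + 5}} = \left(-52 - 37\right) - \frac{81}{-83 + \sqrt{8 + 5}} = -89 - \frac{81}{-83 + \sqrt{13}}$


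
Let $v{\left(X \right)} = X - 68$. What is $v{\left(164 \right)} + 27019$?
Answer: $27115$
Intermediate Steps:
$v{\left(X \right)} = -68 + X$ ($v{\left(X \right)} = X - 68 = -68 + X$)
$v{\left(164 \right)} + 27019 = \left(-68 + 164\right) + 27019 = 96 + 27019 = 27115$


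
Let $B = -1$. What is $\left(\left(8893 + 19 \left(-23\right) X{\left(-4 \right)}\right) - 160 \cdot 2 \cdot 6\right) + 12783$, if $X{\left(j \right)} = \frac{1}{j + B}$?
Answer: $\frac{99217}{5} \approx 19843.0$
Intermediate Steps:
$X{\left(j \right)} = \frac{1}{-1 + j}$ ($X{\left(j \right)} = \frac{1}{j - 1} = \frac{1}{-1 + j}$)
$\left(\left(8893 + 19 \left(-23\right) X{\left(-4 \right)}\right) - 160 \cdot 2 \cdot 6\right) + 12783 = \left(\left(8893 + \frac{19 \left(-23\right)}{-1 - 4}\right) - 160 \cdot 2 \cdot 6\right) + 12783 = \left(\left(8893 - \frac{437}{-5}\right) - 1920\right) + 12783 = \left(\left(8893 - - \frac{437}{5}\right) - 1920\right) + 12783 = \left(\left(8893 + \frac{437}{5}\right) - 1920\right) + 12783 = \left(\frac{44902}{5} - 1920\right) + 12783 = \frac{35302}{5} + 12783 = \frac{99217}{5}$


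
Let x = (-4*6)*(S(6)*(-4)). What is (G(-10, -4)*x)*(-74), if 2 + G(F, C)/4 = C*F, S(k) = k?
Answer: -6478848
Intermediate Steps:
G(F, C) = -8 + 4*C*F (G(F, C) = -8 + 4*(C*F) = -8 + 4*C*F)
x = 576 (x = (-4*6)*(6*(-4)) = -24*(-24) = 576)
(G(-10, -4)*x)*(-74) = ((-8 + 4*(-4)*(-10))*576)*(-74) = ((-8 + 160)*576)*(-74) = (152*576)*(-74) = 87552*(-74) = -6478848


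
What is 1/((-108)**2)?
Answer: 1/11664 ≈ 8.5734e-5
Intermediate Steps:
1/((-108)**2) = 1/11664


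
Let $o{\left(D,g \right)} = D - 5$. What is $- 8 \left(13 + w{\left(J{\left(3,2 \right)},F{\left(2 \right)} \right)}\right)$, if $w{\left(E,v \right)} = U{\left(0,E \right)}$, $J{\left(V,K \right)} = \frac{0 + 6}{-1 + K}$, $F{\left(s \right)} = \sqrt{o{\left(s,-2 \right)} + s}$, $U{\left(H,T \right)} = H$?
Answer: $-104$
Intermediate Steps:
$o{\left(D,g \right)} = -5 + D$
$F{\left(s \right)} = \sqrt{-5 + 2 s}$ ($F{\left(s \right)} = \sqrt{\left(-5 + s\right) + s} = \sqrt{-5 + 2 s}$)
$J{\left(V,K \right)} = \frac{6}{-1 + K}$
$w{\left(E,v \right)} = 0$
$- 8 \left(13 + w{\left(J{\left(3,2 \right)},F{\left(2 \right)} \right)}\right) = - 8 \left(13 + 0\right) = \left(-8\right) 13 = -104$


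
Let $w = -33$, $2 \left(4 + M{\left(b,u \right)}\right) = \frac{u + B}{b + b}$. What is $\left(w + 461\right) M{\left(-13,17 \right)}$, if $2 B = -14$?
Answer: $- \frac{23326}{13} \approx -1794.3$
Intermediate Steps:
$B = -7$ ($B = \frac{1}{2} \left(-14\right) = -7$)
$M{\left(b,u \right)} = -4 + \frac{-7 + u}{4 b}$ ($M{\left(b,u \right)} = -4 + \frac{\left(u - 7\right) \frac{1}{b + b}}{2} = -4 + \frac{\left(-7 + u\right) \frac{1}{2 b}}{2} = -4 + \frac{\frac{1}{2} \frac{1}{b} \left(-7 + u\right)}{2} = -4 + \frac{-7 + u}{4 b}$)
$\left(w + 461\right) M{\left(-13,17 \right)} = \left(-33 + 461\right) \frac{-7 + 17 - -208}{4 \left(-13\right)} = 428 \cdot \frac{1}{4} \left(- \frac{1}{13}\right) \left(-7 + 17 + 208\right) = 428 \cdot \frac{1}{4} \left(- \frac{1}{13}\right) 218 = 428 \left(- \frac{109}{26}\right) = - \frac{23326}{13}$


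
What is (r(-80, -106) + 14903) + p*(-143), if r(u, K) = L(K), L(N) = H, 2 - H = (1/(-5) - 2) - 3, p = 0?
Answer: 74551/5 ≈ 14910.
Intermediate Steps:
H = 36/5 (H = 2 - ((1/(-5) - 2) - 3) = 2 - ((-⅕ - 2) - 3) = 2 - (-11/5 - 3) = 2 - 1*(-26/5) = 2 + 26/5 = 36/5 ≈ 7.2000)
L(N) = 36/5
r(u, K) = 36/5
(r(-80, -106) + 14903) + p*(-143) = (36/5 + 14903) + 0*(-143) = 74551/5 + 0 = 74551/5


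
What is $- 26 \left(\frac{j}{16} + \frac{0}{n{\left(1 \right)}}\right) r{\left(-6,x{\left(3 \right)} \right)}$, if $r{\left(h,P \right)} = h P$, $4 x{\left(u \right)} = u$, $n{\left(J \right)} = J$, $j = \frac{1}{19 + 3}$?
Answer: $\frac{117}{352} \approx 0.33239$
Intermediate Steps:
$j = \frac{1}{22} \approx 0.045455$
$x{\left(u \right)} = \frac{u}{4}$
$r{\left(h,P \right)} = P h$
$- 26 \left(\frac{j}{16} + \frac{0}{n{\left(1 \right)}}\right) r{\left(-6,x{\left(3 \right)} \right)} = - 26 \left(\frac{1}{22 \cdot 16} + \frac{0}{1}\right) \frac{1}{4} \cdot 3 \left(-6\right) = - 26 \left(\frac{1}{22} \cdot \frac{1}{16} + 0 \cdot 1\right) \frac{3}{4} \left(-6\right) = - 26 \left(\frac{1}{352} + 0\right) \left(- \frac{9}{2}\right) = \left(-26\right) \frac{1}{352} \left(- \frac{9}{2}\right) = \left(- \frac{13}{176}\right) \left(- \frac{9}{2}\right) = \frac{117}{352}$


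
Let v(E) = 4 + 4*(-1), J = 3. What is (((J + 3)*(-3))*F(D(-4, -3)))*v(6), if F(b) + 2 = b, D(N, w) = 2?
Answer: 0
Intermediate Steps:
F(b) = -2 + b
v(E) = 0 (v(E) = 4 - 4 = 0)
(((J + 3)*(-3))*F(D(-4, -3)))*v(6) = (((3 + 3)*(-3))*(-2 + 2))*0 = ((6*(-3))*0)*0 = -18*0*0 = 0*0 = 0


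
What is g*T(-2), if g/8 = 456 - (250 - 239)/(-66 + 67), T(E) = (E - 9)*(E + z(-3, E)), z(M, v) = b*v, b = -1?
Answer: 0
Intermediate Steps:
z(M, v) = -v
T(E) = 0 (T(E) = (E - 9)*(E - E) = (-9 + E)*0 = 0)
g = 3560 (g = 8*(456 - (250 - 239)/(-66 + 67)) = 8*(456 - 11/1) = 8*(456 - 11) = 8*445 = 3560)
g*T(-2) = 3560*0 = 0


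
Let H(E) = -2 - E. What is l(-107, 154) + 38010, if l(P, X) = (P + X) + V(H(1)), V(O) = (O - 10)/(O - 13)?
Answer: 608925/16 ≈ 38058.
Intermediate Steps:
V(O) = (-10 + O)/(-13 + O)
l(P, X) = 13/16 + P + X (l(P, X) = (P + X) + (-10 + (-2 - 1*1))/(-13 + (-2 - 1*1)) = (P + X) + (-10 + (-2 - 1))/(-13 + (-2 - 1)) = (P + X) + (-10 - 3)/(-13 - 3) = (P + X) - 13/(-16) = (P + X) - 1/16*(-13) = (P + X) + 13/16 = 13/16 + P + X)
l(-107, 154) + 38010 = (13/16 - 107 + 154) + 38010 = 765/16 + 38010 = 608925/16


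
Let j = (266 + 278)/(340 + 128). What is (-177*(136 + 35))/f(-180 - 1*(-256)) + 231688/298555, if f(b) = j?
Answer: -1057223100077/40603480 ≈ -26038.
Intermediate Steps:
j = 136/117 (j = 544/468 = 544*(1/468) = 136/117 ≈ 1.1624)
f(b) = 136/117
(-177*(136 + 35))/f(-180 - 1*(-256)) + 231688/298555 = (-177*(136 + 35))/(136/117) + 231688/298555 = -177*171*(117/136) + 231688*(1/298555) = -30267*117/136 + 231688/298555 = -3541239/136 + 231688/298555 = -1057223100077/40603480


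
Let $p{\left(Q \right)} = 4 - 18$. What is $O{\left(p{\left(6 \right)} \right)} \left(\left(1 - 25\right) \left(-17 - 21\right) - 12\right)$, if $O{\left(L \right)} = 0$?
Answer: $0$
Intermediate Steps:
$p{\left(Q \right)} = -14$ ($p{\left(Q \right)} = 4 - 18 = -14$)
$O{\left(p{\left(6 \right)} \right)} \left(\left(1 - 25\right) \left(-17 - 21\right) - 12\right) = 0 \left(\left(1 - 25\right) \left(-17 - 21\right) - 12\right) = 0 \left(\left(-24\right) \left(-38\right) - 12\right) = 0 \left(912 - 12\right) = 0 \cdot 900 = 0$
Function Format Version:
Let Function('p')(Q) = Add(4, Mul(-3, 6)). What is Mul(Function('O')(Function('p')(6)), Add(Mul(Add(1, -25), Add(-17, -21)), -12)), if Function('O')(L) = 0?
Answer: 0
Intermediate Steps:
Function('p')(Q) = -14 (Function('p')(Q) = Add(4, -18) = -14)
Mul(Function('O')(Function('p')(6)), Add(Mul(Add(1, -25), Add(-17, -21)), -12)) = Mul(0, Add(Mul(Add(1, -25), Add(-17, -21)), -12)) = Mul(0, Add(Mul(-24, -38), -12)) = Mul(0, Add(912, -12)) = Mul(0, 900) = 0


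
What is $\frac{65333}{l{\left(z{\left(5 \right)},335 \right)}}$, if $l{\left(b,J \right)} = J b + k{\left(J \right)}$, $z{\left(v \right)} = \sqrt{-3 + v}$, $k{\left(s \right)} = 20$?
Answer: $- \frac{130666}{22405} + \frac{4377311 \sqrt{2}}{44810} \approx 132.32$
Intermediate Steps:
$l{\left(b,J \right)} = 20 + J b$ ($l{\left(b,J \right)} = J b + 20 = 20 + J b$)
$\frac{65333}{l{\left(z{\left(5 \right)},335 \right)}} = \frac{65333}{20 + 335 \sqrt{-3 + 5}} = \frac{65333}{20 + 335 \sqrt{2}}$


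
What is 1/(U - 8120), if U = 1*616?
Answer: -1/7504 ≈ -0.00013326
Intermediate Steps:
U = 616
1/(U - 8120) = 1/(616 - 8120) = 1/(-7504) = -1/7504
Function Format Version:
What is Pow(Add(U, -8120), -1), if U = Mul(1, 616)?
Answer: Rational(-1, 7504) ≈ -0.00013326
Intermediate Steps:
U = 616
Pow(Add(U, -8120), -1) = Pow(Add(616, -8120), -1) = Pow(-7504, -1) = Rational(-1, 7504)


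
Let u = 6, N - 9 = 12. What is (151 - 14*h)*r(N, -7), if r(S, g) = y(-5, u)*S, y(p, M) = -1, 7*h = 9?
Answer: -2793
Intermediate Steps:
N = 21 (N = 9 + 12 = 21)
h = 9/7 (h = (⅐)*9 = 9/7 ≈ 1.2857)
r(S, g) = -S
(151 - 14*h)*r(N, -7) = (151 - 14*9/7)*(-1*21) = (151 - 18)*(-21) = 133*(-21) = -2793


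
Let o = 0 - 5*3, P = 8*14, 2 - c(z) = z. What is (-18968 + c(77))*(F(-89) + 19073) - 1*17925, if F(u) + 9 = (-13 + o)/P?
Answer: -1452195665/4 ≈ -3.6305e+8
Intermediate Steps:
c(z) = 2 - z
P = 112
o = -15 (o = 0 - 15 = -15)
F(u) = -37/4 (F(u) = -9 + (-13 - 15)/112 = -9 - 28*1/112 = -9 - ¼ = -37/4)
(-18968 + c(77))*(F(-89) + 19073) - 1*17925 = (-18968 + (2 - 1*77))*(-37/4 + 19073) - 1*17925 = (-18968 + (2 - 77))*(76255/4) - 17925 = (-18968 - 75)*(76255/4) - 17925 = -19043*76255/4 - 17925 = -1452123965/4 - 17925 = -1452195665/4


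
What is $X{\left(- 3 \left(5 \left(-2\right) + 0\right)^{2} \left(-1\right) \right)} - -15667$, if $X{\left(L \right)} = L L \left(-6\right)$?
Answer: $-524333$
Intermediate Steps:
$X{\left(L \right)} = - 6 L^{2}$ ($X{\left(L \right)} = L^{2} \left(-6\right) = - 6 L^{2}$)
$X{\left(- 3 \left(5 \left(-2\right) + 0\right)^{2} \left(-1\right) \right)} - -15667 = - 6 \left(- 3 \left(5 \left(-2\right) + 0\right)^{2} \left(-1\right)\right)^{2} - -15667 = - 6 \left(- 3 \left(-10 + 0\right)^{2} \left(-1\right)\right)^{2} + 15667 = - 6 \left(- 3 \left(-10\right)^{2} \left(-1\right)\right)^{2} + 15667 = - 6 \left(\left(-3\right) 100 \left(-1\right)\right)^{2} + 15667 = - 6 \left(\left(-300\right) \left(-1\right)\right)^{2} + 15667 = - 6 \cdot 300^{2} + 15667 = \left(-6\right) 90000 + 15667 = -540000 + 15667 = -524333$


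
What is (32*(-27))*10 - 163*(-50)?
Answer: -490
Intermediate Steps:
(32*(-27))*10 - 163*(-50) = -864*10 - 1*(-8150) = -8640 + 8150 = -490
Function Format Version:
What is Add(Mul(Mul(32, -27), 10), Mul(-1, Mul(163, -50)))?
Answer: -490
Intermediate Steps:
Add(Mul(Mul(32, -27), 10), Mul(-1, Mul(163, -50))) = Add(Mul(-864, 10), Mul(-1, -8150)) = Add(-8640, 8150) = -490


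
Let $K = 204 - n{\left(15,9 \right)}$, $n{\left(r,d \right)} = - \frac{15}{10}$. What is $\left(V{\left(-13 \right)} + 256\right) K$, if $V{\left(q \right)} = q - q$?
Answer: $52608$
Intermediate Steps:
$n{\left(r,d \right)} = - \frac{3}{2}$ ($n{\left(r,d \right)} = \left(-15\right) \frac{1}{10} = - \frac{3}{2}$)
$V{\left(q \right)} = 0$
$K = \frac{411}{2}$ ($K = 204 - - \frac{3}{2} = 204 + \frac{3}{2} = \frac{411}{2} \approx 205.5$)
$\left(V{\left(-13 \right)} + 256\right) K = \left(0 + 256\right) \frac{411}{2} = 256 \cdot \frac{411}{2} = 52608$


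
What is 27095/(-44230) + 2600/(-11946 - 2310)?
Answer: -3132902/3940893 ≈ -0.79497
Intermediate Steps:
27095/(-44230) + 2600/(-11946 - 2310) = 27095*(-1/44230) + 2600/(-14256) = -5419/8846 + 2600*(-1/14256) = -5419/8846 - 325/1782 = -3132902/3940893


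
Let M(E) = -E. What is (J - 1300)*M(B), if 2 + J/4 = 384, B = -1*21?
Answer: 4788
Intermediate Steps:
B = -21
J = 1528 (J = -8 + 4*384 = -8 + 1536 = 1528)
(J - 1300)*M(B) = (1528 - 1300)*(-1*(-21)) = 228*21 = 4788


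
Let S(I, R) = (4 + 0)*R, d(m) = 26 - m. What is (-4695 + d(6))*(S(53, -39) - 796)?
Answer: 4450600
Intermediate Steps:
S(I, R) = 4*R
(-4695 + d(6))*(S(53, -39) - 796) = (-4695 + (26 - 1*6))*(4*(-39) - 796) = (-4695 + (26 - 6))*(-156 - 796) = (-4695 + 20)*(-952) = -4675*(-952) = 4450600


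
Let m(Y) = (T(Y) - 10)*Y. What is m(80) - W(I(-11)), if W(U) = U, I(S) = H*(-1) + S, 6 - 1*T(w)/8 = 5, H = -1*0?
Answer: -149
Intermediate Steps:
H = 0
T(w) = 8 (T(w) = 48 - 8*5 = 48 - 40 = 8)
m(Y) = -2*Y (m(Y) = (8 - 10)*Y = -2*Y)
I(S) = S (I(S) = 0*(-1) + S = 0 + S = S)
m(80) - W(I(-11)) = -2*80 - 1*(-11) = -160 + 11 = -149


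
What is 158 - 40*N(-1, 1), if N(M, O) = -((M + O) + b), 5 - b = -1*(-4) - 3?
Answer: 318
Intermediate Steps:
b = 4 (b = 5 - (-1*(-4) - 3) = 5 - (4 - 3) = 5 - 1*1 = 5 - 1 = 4)
N(M, O) = -4 - M - O (N(M, O) = -((M + O) + 4) = -(4 + M + O) = -4 - M - O)
158 - 40*N(-1, 1) = 158 - 40*(-4 - 1*(-1) - 1*1) = 158 - 40*(-4 + 1 - 1) = 158 - 40*(-4) = 158 + 160 = 318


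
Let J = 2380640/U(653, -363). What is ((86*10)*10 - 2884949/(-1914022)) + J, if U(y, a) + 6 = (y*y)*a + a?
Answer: 637081129123542121/74066352353598 ≈ 8601.5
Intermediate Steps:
U(y, a) = -6 + a + a*y² (U(y, a) = -6 + ((y*y)*a + a) = -6 + (y²*a + a) = -6 + (a*y² + a) = -6 + (a + a*y²) = -6 + a + a*y²)
J = -595160/38696709 (J = 2380640/(-6 - 363 - 363*653²) = 2380640/(-6 - 363 - 363*426409) = 2380640/(-6 - 363 - 154786467) = 2380640/(-154786836) = 2380640*(-1/154786836) = -595160/38696709 ≈ -0.015380)
((86*10)*10 - 2884949/(-1914022)) + J = ((86*10)*10 - 2884949/(-1914022)) - 595160/38696709 = (860*10 - 2884949*(-1/1914022)) - 595160/38696709 = (8600 + 2884949/1914022) - 595160/38696709 = 16463474149/1914022 - 595160/38696709 = 637081129123542121/74066352353598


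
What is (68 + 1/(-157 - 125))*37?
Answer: 709475/282 ≈ 2515.9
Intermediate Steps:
(68 + 1/(-157 - 125))*37 = (68 + 1/(-282))*37 = (68 - 1/282)*37 = (19175/282)*37 = 709475/282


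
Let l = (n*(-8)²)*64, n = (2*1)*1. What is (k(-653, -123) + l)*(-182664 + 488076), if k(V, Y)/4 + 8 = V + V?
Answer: 896689632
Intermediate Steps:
k(V, Y) = -32 + 8*V (k(V, Y) = -32 + 4*(V + V) = -32 + 4*(2*V) = -32 + 8*V)
n = 2 (n = 2*1 = 2)
l = 8192 (l = (2*(-8)²)*64 = (2*64)*64 = 128*64 = 8192)
(k(-653, -123) + l)*(-182664 + 488076) = ((-32 + 8*(-653)) + 8192)*(-182664 + 488076) = ((-32 - 5224) + 8192)*305412 = (-5256 + 8192)*305412 = 2936*305412 = 896689632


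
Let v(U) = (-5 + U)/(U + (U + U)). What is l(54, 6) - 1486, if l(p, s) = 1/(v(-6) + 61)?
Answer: -1647956/1109 ≈ -1486.0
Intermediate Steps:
v(U) = (-5 + U)/(3*U) (v(U) = (-5 + U)/(U + 2*U) = (-5 + U)/((3*U)) = (-5 + U)*(1/(3*U)) = (-5 + U)/(3*U))
l(p, s) = 18/1109 (l(p, s) = 1/((⅓)*(-5 - 6)/(-6) + 61) = 1/((⅓)*(-⅙)*(-11) + 61) = 1/(11/18 + 61) = 1/(1109/18) = 18/1109)
l(54, 6) - 1486 = 18/1109 - 1486 = -1647956/1109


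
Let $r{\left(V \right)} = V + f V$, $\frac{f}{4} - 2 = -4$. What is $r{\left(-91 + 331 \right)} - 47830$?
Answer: $-49510$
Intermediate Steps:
$f = -8$ ($f = 8 + 4 \left(-4\right) = 8 - 16 = -8$)
$r{\left(V \right)} = - 7 V$ ($r{\left(V \right)} = V - 8 V = - 7 V$)
$r{\left(-91 + 331 \right)} - 47830 = - 7 \left(-91 + 331\right) - 47830 = \left(-7\right) 240 - 47830 = -1680 - 47830 = -49510$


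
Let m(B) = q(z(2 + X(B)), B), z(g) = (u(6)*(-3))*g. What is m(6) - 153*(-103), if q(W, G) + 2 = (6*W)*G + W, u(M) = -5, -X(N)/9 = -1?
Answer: 21862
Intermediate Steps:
X(N) = 9 (X(N) = -9*(-1) = 9)
z(g) = 15*g (z(g) = (-5*(-3))*g = 15*g)
q(W, G) = -2 + W + 6*G*W (q(W, G) = -2 + ((6*W)*G + W) = -2 + (6*G*W + W) = -2 + (W + 6*G*W) = -2 + W + 6*G*W)
m(B) = 163 + 990*B (m(B) = -2 + 15*(2 + 9) + 6*B*(15*(2 + 9)) = -2 + 15*11 + 6*B*(15*11) = -2 + 165 + 6*B*165 = -2 + 165 + 990*B = 163 + 990*B)
m(6) - 153*(-103) = (163 + 990*6) - 153*(-103) = (163 + 5940) + 15759 = 6103 + 15759 = 21862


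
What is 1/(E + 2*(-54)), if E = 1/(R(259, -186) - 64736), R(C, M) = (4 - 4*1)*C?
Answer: -64736/6991489 ≈ -0.0092593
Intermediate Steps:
R(C, M) = 0 (R(C, M) = (4 - 4)*C = 0*C = 0)
E = -1/64736 (E = 1/(0 - 64736) = 1/(-64736) = -1/64736 ≈ -1.5447e-5)
1/(E + 2*(-54)) = 1/(-1/64736 + 2*(-54)) = 1/(-1/64736 - 108) = 1/(-6991489/64736) = -64736/6991489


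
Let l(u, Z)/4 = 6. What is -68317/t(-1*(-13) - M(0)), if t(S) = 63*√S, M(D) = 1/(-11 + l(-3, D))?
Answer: -68317*√546/5292 ≈ -301.65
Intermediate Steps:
l(u, Z) = 24 (l(u, Z) = 4*6 = 24)
M(D) = 1/13 (M(D) = 1/(-11 + 24) = 1/13)
-68317/t(-1*(-13) - M(0)) = -68317*1/(63*√(-1*(-13) - 1*1/13)) = -68317*1/(63*√(13 - 1/13)) = -68317*√546/5292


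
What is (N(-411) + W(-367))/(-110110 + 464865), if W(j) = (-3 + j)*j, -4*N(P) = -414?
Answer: 271787/709510 ≈ 0.38306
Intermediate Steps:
N(P) = 207/2 (N(P) = -1/4*(-414) = 207/2)
W(j) = j*(-3 + j)
(N(-411) + W(-367))/(-110110 + 464865) = (207/2 - 367*(-3 - 367))/(-110110 + 464865) = (207/2 - 367*(-370))/354755 = (207/2 + 135790)*(1/354755) = (271787/2)*(1/354755) = 271787/709510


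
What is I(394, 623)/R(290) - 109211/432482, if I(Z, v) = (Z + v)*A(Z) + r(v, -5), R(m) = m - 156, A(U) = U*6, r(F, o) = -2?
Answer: 519876267689/28976294 ≈ 17941.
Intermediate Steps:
A(U) = 6*U
R(m) = -156 + m
I(Z, v) = -2 + 6*Z*(Z + v) (I(Z, v) = (Z + v)*(6*Z) - 2 = 6*Z*(Z + v) - 2 = -2 + 6*Z*(Z + v))
I(394, 623)/R(290) - 109211/432482 = (-2 + 6*394² + 6*394*623)/(-156 + 290) - 109211/432482 = (-2 + 6*155236 + 1472772)/134 - 109211*1/432482 = (-2 + 931416 + 1472772)*(1/134) - 109211/432482 = 2404186*(1/134) - 109211/432482 = 1202093/67 - 109211/432482 = 519876267689/28976294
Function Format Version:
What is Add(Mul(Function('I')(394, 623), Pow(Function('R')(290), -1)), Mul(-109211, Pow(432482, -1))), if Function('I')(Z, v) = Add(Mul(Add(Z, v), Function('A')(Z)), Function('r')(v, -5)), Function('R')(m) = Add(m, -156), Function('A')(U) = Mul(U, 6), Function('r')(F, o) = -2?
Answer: Rational(519876267689, 28976294) ≈ 17941.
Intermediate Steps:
Function('A')(U) = Mul(6, U)
Function('R')(m) = Add(-156, m)
Function('I')(Z, v) = Add(-2, Mul(6, Z, Add(Z, v))) (Function('I')(Z, v) = Add(Mul(Add(Z, v), Mul(6, Z)), -2) = Add(Mul(6, Z, Add(Z, v)), -2) = Add(-2, Mul(6, Z, Add(Z, v))))
Add(Mul(Function('I')(394, 623), Pow(Function('R')(290), -1)), Mul(-109211, Pow(432482, -1))) = Add(Mul(Add(-2, Mul(6, Pow(394, 2)), Mul(6, 394, 623)), Pow(Add(-156, 290), -1)), Mul(-109211, Pow(432482, -1))) = Add(Mul(Add(-2, Mul(6, 155236), 1472772), Pow(134, -1)), Mul(-109211, Rational(1, 432482))) = Add(Mul(Add(-2, 931416, 1472772), Rational(1, 134)), Rational(-109211, 432482)) = Add(Mul(2404186, Rational(1, 134)), Rational(-109211, 432482)) = Add(Rational(1202093, 67), Rational(-109211, 432482)) = Rational(519876267689, 28976294)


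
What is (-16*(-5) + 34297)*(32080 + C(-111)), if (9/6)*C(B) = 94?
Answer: 1104968452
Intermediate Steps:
C(B) = 188/3 (C(B) = (⅔)*94 = 188/3)
(-16*(-5) + 34297)*(32080 + C(-111)) = (-16*(-5) + 34297)*(32080 + 188/3) = (80 + 34297)*(96428/3) = 34377*(96428/3) = 1104968452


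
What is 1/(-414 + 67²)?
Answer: 1/4075 ≈ 0.00024540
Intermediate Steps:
1/(-414 + 67²) = 1/(-414 + 4489) = 1/4075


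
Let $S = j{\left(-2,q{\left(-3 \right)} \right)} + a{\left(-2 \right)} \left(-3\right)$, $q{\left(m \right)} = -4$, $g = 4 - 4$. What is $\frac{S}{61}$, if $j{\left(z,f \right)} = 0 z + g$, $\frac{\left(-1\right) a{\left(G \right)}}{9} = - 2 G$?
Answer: $\frac{108}{61} \approx 1.7705$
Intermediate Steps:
$g = 0$
$a{\left(G \right)} = 18 G$ ($a{\left(G \right)} = - 9 \left(- 2 G\right) = 18 G$)
$j{\left(z,f \right)} = 0$ ($j{\left(z,f \right)} = 0 z + 0 = 0 + 0 = 0$)
$S = 108$ ($S = 0 + 18 \left(-2\right) \left(-3\right) = 0 - -108 = 0 + 108 = 108$)
$\frac{S}{61} = \frac{1}{61} \cdot 108 = \frac{108}{61}$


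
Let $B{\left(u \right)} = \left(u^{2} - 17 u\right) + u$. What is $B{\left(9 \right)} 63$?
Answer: $-3969$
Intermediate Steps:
$B{\left(u \right)} = u^{2} - 16 u$
$B{\left(9 \right)} 63 = 9 \left(-16 + 9\right) 63 = 9 \left(-7\right) 63 = \left(-63\right) 63 = -3969$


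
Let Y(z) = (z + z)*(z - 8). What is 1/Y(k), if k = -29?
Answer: 1/2146 ≈ 0.00046598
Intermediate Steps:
Y(z) = 2*z*(-8 + z) (Y(z) = (2*z)*(-8 + z) = 2*z*(-8 + z))
1/Y(k) = 1/(2*(-29)*(-8 - 29)) = 1/(2*(-29)*(-37)) = 1/2146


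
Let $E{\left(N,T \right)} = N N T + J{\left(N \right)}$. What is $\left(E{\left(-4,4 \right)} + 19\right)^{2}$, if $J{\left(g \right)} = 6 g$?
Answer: $3481$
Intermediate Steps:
$E{\left(N,T \right)} = 6 N + T N^{2}$ ($E{\left(N,T \right)} = N N T + 6 N = N^{2} T + 6 N = T N^{2} + 6 N = 6 N + T N^{2}$)
$\left(E{\left(-4,4 \right)} + 19\right)^{2} = \left(- 4 \left(6 - 16\right) + 19\right)^{2} = \left(\left(-4\right) \left(-10\right) + 19\right)^{2} = \left(40 + 19\right)^{2} = 59^{2} = 3481$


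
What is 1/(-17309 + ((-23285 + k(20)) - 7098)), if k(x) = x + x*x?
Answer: -1/47272 ≈ -2.1154e-5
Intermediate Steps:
k(x) = x + x**2
1/(-17309 + ((-23285 + k(20)) - 7098)) = 1/(-17309 + ((-23285 + 20*(1 + 20)) - 7098)) = 1/(-17309 + ((-23285 + 20*21) - 7098)) = 1/(-17309 + ((-23285 + 420) - 7098)) = 1/(-17309 + (-22865 - 7098)) = 1/(-17309 - 29963) = 1/(-47272) = -1/47272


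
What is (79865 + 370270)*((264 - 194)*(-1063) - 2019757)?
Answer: -942657862545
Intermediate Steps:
(79865 + 370270)*((264 - 194)*(-1063) - 2019757) = 450135*(70*(-1063) - 2019757) = 450135*(-74410 - 2019757) = 450135*(-2094167) = -942657862545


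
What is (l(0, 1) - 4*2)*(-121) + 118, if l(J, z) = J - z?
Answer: 1207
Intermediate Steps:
(l(0, 1) - 4*2)*(-121) + 118 = ((0 - 1*1) - 4*2)*(-121) + 118 = ((0 - 1) - 8)*(-121) + 118 = (-1 - 8)*(-121) + 118 = -9*(-121) + 118 = 1089 + 118 = 1207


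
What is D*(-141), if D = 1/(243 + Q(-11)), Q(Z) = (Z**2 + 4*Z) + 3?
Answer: -141/323 ≈ -0.43653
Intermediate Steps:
Q(Z) = 3 + Z**2 + 4*Z
D = 1/323 (D = 1/(243 + (3 + (-11)**2 + 4*(-11))) = 1/(243 + (3 + 121 - 44)) = 1/(243 + 80) = 1/323 ≈ 0.0030960)
D*(-141) = (1/323)*(-141) = -141/323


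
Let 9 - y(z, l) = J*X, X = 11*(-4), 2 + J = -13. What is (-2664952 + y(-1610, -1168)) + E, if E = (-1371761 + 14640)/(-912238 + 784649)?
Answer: -340100264046/127589 ≈ -2.6656e+6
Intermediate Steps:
J = -15 (J = -2 - 13 = -15)
X = -44
y(z, l) = -651 (y(z, l) = 9 - (-15)*(-44) = 9 - 1*660 = 9 - 660 = -651)
E = 1357121/127589 (E = -1357121/(-127589) = -1357121*(-1/127589) = 1357121/127589 ≈ 10.637)
(-2664952 + y(-1610, -1168)) + E = (-2664952 - 651) + 1357121/127589 = -2665603 + 1357121/127589 = -340100264046/127589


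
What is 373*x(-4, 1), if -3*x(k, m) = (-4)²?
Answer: -5968/3 ≈ -1989.3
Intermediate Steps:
x(k, m) = -16/3 (x(k, m) = -⅓*(-4)² = -⅓*16 = -16/3)
373*x(-4, 1) = 373*(-16/3) = -5968/3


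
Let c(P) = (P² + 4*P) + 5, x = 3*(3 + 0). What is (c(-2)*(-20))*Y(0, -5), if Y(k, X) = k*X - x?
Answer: 180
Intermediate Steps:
x = 9 (x = 3*3 = 9)
c(P) = 5 + P² + 4*P
Y(k, X) = -9 + X*k (Y(k, X) = k*X - 1*9 = X*k - 9 = -9 + X*k)
(c(-2)*(-20))*Y(0, -5) = ((5 + (-2)² + 4*(-2))*(-20))*(-9 - 5*0) = ((5 + 4 - 8)*(-20))*(-9 + 0) = (1*(-20))*(-9) = -20*(-9) = 180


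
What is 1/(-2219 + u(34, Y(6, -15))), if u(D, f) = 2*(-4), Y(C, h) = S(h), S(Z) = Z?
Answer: -1/2227 ≈ -0.00044903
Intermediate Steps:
Y(C, h) = h
u(D, f) = -8
1/(-2219 + u(34, Y(6, -15))) = 1/(-2219 - 8) = 1/(-2227) = -1/2227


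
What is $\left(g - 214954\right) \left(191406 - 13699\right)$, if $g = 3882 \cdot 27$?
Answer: $-19572648980$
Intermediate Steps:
$g = 104814$
$\left(g - 214954\right) \left(191406 - 13699\right) = \left(104814 - 214954\right) \left(191406 - 13699\right) = \left(-110140\right) 177707 = -19572648980$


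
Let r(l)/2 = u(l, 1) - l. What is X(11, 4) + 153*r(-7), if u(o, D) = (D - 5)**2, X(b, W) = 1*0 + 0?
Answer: 7038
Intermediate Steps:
X(b, W) = 0 (X(b, W) = 0 + 0 = 0)
u(o, D) = (-5 + D)**2
r(l) = 32 - 2*l (r(l) = 2*((-5 + 1)**2 - l) = 2*((-4)**2 - l) = 2*(16 - l) = 32 - 2*l)
X(11, 4) + 153*r(-7) = 0 + 153*(32 - 2*(-7)) = 0 + 153*(32 + 14) = 0 + 153*46 = 0 + 7038 = 7038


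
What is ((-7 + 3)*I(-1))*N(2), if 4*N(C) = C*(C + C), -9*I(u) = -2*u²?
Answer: -16/9 ≈ -1.7778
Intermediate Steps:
I(u) = 2*u²/9 (I(u) = -(-2)*u²/9 = 2*u²/9)
N(C) = C²/2 (N(C) = (C*(C + C))/4 = (C*(2*C))/4 = (2*C²)/4 = C²/2)
((-7 + 3)*I(-1))*N(2) = ((-7 + 3)*((2/9)*(-1)²))*((½)*2²) = (-8/9)*((½)*4) = -4*2/9*2 = -8/9*2 = -16/9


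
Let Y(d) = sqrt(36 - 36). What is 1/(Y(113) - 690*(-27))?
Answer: 1/18630 ≈ 5.3677e-5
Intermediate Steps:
Y(d) = 0 (Y(d) = sqrt(0) = 0)
1/(Y(113) - 690*(-27)) = 1/(0 - 690*(-27)) = 1/(0 + 18630) = 1/18630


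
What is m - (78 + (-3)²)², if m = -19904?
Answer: -27473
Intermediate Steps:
m - (78 + (-3)²)² = -19904 - (78 + (-3)²)² = -19904 - (78 + 9)² = -19904 - 1*87² = -19904 - 1*7569 = -19904 - 7569 = -27473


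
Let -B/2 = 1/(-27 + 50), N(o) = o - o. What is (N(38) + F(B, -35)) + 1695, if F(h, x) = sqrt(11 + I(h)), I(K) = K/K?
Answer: 1695 + 2*sqrt(3) ≈ 1698.5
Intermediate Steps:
N(o) = 0
I(K) = 1
B = -2/23 (B = -2/(-27 + 50) = -2/23 ≈ -0.086957)
F(h, x) = 2*sqrt(3) (F(h, x) = sqrt(11 + 1) = sqrt(12) = 2*sqrt(3))
(N(38) + F(B, -35)) + 1695 = (0 + 2*sqrt(3)) + 1695 = 2*sqrt(3) + 1695 = 1695 + 2*sqrt(3)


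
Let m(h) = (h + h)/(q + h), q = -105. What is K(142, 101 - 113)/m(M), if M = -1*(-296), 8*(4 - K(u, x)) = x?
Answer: 2101/1184 ≈ 1.7745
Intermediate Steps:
K(u, x) = 4 - x/8
M = 296
m(h) = 2*h/(-105 + h) (m(h) = (h + h)/(-105 + h) = (2*h)/(-105 + h) = 2*h/(-105 + h))
K(142, 101 - 113)/m(M) = (4 - (101 - 113)/8)/((2*296/(-105 + 296))) = (4 - ⅛*(-12))/((2*296/191)) = (4 + 3/2)/((2*296*(1/191))) = 11/(2*(592/191)) = (11/2)*(191/592) = 2101/1184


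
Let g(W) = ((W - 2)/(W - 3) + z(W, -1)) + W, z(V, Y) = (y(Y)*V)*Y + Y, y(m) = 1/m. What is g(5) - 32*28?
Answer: -1771/2 ≈ -885.50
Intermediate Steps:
y(m) = 1/m
z(V, Y) = V + Y (z(V, Y) = (V/Y)*Y + Y = V + Y)
g(W) = -1 + 2*W + (-2 + W)/(-3 + W) (g(W) = ((W - 2)/(W - 3) + (W - 1)) + W = ((-2 + W)/(-3 + W) + (-1 + W)) + W = (-1 + W + (-2 + W)/(-3 + W)) + W = -1 + 2*W + (-2 + W)/(-3 + W))
g(5) - 32*28 = (1 - 6*5 + 2*5**2)/(-3 + 5) - 32*28 = (1 - 30 + 2*25)/2 - 896 = (1 - 30 + 50)/2 - 896 = (1/2)*21 - 896 = 21/2 - 896 = -1771/2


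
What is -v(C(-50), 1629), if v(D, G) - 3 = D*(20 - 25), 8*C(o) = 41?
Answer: 181/8 ≈ 22.625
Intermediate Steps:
C(o) = 41/8 (C(o) = (⅛)*41 = 41/8)
v(D, G) = 3 - 5*D (v(D, G) = 3 + D*(20 - 25) = 3 + D*(-5) = 3 - 5*D)
-v(C(-50), 1629) = -(3 - 5*41/8) = -(3 - 205/8) = -1*(-181/8) = 181/8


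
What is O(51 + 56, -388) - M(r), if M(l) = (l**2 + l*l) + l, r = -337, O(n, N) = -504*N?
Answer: -31249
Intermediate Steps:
M(l) = l + 2*l**2 (M(l) = (l**2 + l**2) + l = 2*l**2 + l = l + 2*l**2)
O(51 + 56, -388) - M(r) = -504*(-388) - (-337)*(1 + 2*(-337)) = 195552 - (-337)*(1 - 674) = 195552 - (-337)*(-673) = 195552 - 1*226801 = 195552 - 226801 = -31249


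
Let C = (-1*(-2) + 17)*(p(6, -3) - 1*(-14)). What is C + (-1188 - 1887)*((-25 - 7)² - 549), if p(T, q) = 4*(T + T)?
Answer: -1459447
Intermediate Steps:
p(T, q) = 8*T (p(T, q) = 4*(2*T) = 8*T)
C = 1178 (C = (-1*(-2) + 17)*(8*6 - 1*(-14)) = (2 + 17)*(48 + 14) = 19*62 = 1178)
C + (-1188 - 1887)*((-25 - 7)² - 549) = 1178 + (-1188 - 1887)*((-25 - 7)² - 549) = 1178 - 3075*((-32)² - 549) = 1178 - 3075*(1024 - 549) = 1178 - 3075*475 = 1178 - 1460625 = -1459447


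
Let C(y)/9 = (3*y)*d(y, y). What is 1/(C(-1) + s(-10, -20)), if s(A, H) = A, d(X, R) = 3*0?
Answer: -⅒ ≈ -0.10000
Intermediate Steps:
d(X, R) = 0
C(y) = 0 (C(y) = 9*((3*y)*0) = 9*0 = 0)
1/(C(-1) + s(-10, -20)) = 1/(0 - 10) = 1/(-10) = -⅒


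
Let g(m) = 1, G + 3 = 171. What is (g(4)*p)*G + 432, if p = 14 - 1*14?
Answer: 432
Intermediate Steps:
G = 168 (G = -3 + 171 = 168)
p = 0 (p = 14 - 14 = 0)
(g(4)*p)*G + 432 = (1*0)*168 + 432 = 0*168 + 432 = 0 + 432 = 432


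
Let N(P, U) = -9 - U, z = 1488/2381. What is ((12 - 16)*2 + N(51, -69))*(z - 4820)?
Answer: -596696464/2381 ≈ -2.5061e+5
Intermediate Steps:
z = 1488/2381 (z = 1488*(1/2381) = 1488/2381 ≈ 0.62495)
((12 - 16)*2 + N(51, -69))*(z - 4820) = ((12 - 16)*2 + (-9 - 1*(-69)))*(1488/2381 - 4820) = (-4*2 + (-9 + 69))*(-11474932/2381) = (-8 + 60)*(-11474932/2381) = 52*(-11474932/2381) = -596696464/2381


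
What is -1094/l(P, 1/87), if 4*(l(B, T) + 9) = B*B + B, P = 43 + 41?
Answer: -547/888 ≈ -0.61599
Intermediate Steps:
P = 84
l(B, T) = -9 + B/4 + B**2/4 (l(B, T) = -9 + (B*B + B)/4 = -9 + (B**2 + B)/4 = -9 + (B + B**2)/4 = -9 + (B/4 + B**2/4) = -9 + B/4 + B**2/4)
-1094/l(P, 1/87) = -1094/(-9 + (1/4)*84 + (1/4)*84**2) = -1094/(-9 + 21 + (1/4)*7056) = -1094/(-9 + 21 + 1764) = -1094/1776 = -1094*1/1776 = -547/888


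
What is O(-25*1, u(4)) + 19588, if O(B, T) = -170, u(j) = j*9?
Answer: 19418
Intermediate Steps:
u(j) = 9*j
O(-25*1, u(4)) + 19588 = -170 + 19588 = 19418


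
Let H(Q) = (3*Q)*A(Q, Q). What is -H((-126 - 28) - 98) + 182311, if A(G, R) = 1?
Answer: 183067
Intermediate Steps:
H(Q) = 3*Q (H(Q) = (3*Q)*1 = 3*Q)
-H((-126 - 28) - 98) + 182311 = -3*((-126 - 28) - 98) + 182311 = -3*(-154 - 98) + 182311 = -3*(-252) + 182311 = -1*(-756) + 182311 = 756 + 182311 = 183067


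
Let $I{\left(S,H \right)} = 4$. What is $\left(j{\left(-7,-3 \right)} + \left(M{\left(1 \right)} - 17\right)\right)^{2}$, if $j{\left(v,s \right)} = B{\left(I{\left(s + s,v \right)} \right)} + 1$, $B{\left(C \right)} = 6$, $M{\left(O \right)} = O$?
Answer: $81$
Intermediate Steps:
$j{\left(v,s \right)} = 7$ ($j{\left(v,s \right)} = 6 + 1 = 7$)
$\left(j{\left(-7,-3 \right)} + \left(M{\left(1 \right)} - 17\right)\right)^{2} = \left(7 + \left(1 - 17\right)\right)^{2} = \left(7 - 16\right)^{2} = \left(-9\right)^{2} = 81$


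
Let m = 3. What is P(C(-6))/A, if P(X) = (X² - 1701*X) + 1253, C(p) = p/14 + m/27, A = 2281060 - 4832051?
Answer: -7116817/10124883279 ≈ -0.00070290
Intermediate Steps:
A = -2550991
C(p) = ⅑ + p/14 (C(p) = p/14 + 3/27 = p*(1/14) + 3*(1/27) = p/14 + ⅑ = ⅑ + p/14)
P(X) = 1253 + X² - 1701*X
P(C(-6))/A = (1253 + (⅑ + (1/14)*(-6))² - 1701*(⅑ + (1/14)*(-6)))/(-2550991) = (1253 + (⅑ - 3/7)² - 1701*(⅑ - 3/7))*(-1/2550991) = (1253 + (-20/63)² - 1701*(-20/63))*(-1/2550991) = (1253 + 400/3969 + 540)*(-1/2550991) = (7116817/3969)*(-1/2550991) = -7116817/10124883279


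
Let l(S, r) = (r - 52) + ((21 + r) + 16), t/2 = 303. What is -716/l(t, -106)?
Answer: 716/227 ≈ 3.1542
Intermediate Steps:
t = 606 (t = 2*303 = 606)
l(S, r) = -15 + 2*r (l(S, r) = (-52 + r) + (37 + r) = -15 + 2*r)
-716/l(t, -106) = -716/(-15 + 2*(-106)) = -716/(-15 - 212) = -716/(-227) = -716*(-1/227) = 716/227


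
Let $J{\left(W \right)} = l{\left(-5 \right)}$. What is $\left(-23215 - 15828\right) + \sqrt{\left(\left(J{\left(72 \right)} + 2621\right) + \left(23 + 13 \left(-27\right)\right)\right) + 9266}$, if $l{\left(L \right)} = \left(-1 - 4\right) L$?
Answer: $-39043 + 8 \sqrt{181} \approx -38935.0$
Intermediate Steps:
$l{\left(L \right)} = - 5 L$
$J{\left(W \right)} = 25$ ($J{\left(W \right)} = \left(-5\right) \left(-5\right) = 25$)
$\left(-23215 - 15828\right) + \sqrt{\left(\left(J{\left(72 \right)} + 2621\right) + \left(23 + 13 \left(-27\right)\right)\right) + 9266} = \left(-23215 - 15828\right) + \sqrt{\left(\left(25 + 2621\right) + \left(23 + 13 \left(-27\right)\right)\right) + 9266} = -39043 + \sqrt{\left(2646 + \left(23 - 351\right)\right) + 9266} = -39043 + \sqrt{\left(2646 - 328\right) + 9266} = -39043 + \sqrt{2318 + 9266} = -39043 + \sqrt{11584} = -39043 + 8 \sqrt{181}$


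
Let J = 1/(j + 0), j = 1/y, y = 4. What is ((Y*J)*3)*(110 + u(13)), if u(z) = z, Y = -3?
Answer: -4428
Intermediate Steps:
j = ¼ (j = 1/4 = ¼ ≈ 0.25000)
J = 4 (J = 1/(¼ + 0) = 1/(¼) = 4)
((Y*J)*3)*(110 + u(13)) = (-3*4*3)*(110 + 13) = -12*3*123 = -36*123 = -4428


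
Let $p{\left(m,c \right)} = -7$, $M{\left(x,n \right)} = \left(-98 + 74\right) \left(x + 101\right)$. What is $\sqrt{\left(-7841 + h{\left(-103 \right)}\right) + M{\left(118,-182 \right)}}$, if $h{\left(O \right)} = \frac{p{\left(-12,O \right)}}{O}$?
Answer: $\frac{2 i \sqrt{34736338}}{103} \approx 114.44 i$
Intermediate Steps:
$M{\left(x,n \right)} = -2424 - 24 x$ ($M{\left(x,n \right)} = - 24 \left(101 + x\right) = -2424 - 24 x$)
$h{\left(O \right)} = - \frac{7}{O}$
$\sqrt{\left(-7841 + h{\left(-103 \right)}\right) + M{\left(118,-182 \right)}} = \sqrt{\left(-7841 - \frac{7}{-103}\right) - 5256} = \sqrt{\left(-7841 - - \frac{7}{103}\right) - 5256} = \sqrt{\left(-7841 + \frac{7}{103}\right) - 5256} = \sqrt{- \frac{807616}{103} - 5256} = \sqrt{- \frac{1348984}{103}} = \frac{2 i \sqrt{34736338}}{103}$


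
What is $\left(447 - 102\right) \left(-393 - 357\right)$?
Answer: $-258750$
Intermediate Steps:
$\left(447 - 102\right) \left(-393 - 357\right) = 345 \left(-750\right) = -258750$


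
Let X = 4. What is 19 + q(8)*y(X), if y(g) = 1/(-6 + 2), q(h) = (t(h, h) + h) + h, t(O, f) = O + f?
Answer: 11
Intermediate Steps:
q(h) = 4*h (q(h) = ((h + h) + h) + h = (2*h + h) + h = 3*h + h = 4*h)
y(g) = -¼ (y(g) = 1/(-4) = -¼)
19 + q(8)*y(X) = 19 + (4*8)*(-¼) = 19 + 32*(-¼) = 19 - 8 = 11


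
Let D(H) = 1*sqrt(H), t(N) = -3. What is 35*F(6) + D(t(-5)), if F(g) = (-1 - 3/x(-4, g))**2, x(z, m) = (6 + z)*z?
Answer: 875/64 + I*sqrt(3) ≈ 13.672 + 1.732*I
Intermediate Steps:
x(z, m) = z*(6 + z)
F(g) = 25/64 (F(g) = (-1 - 3*(-1/(4*(6 - 4))))**2 = (-1 - 3/((-4*2)))**2 = (-1 - 3/(-8))**2 = (-1 - 3*(-1/8))**2 = (-1 + 3/8)**2 = (-5/8)**2 = 25/64)
D(H) = sqrt(H)
35*F(6) + D(t(-5)) = 35*(25/64) + sqrt(-3) = 875/64 + I*sqrt(3)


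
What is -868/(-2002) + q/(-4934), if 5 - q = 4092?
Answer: 890349/705562 ≈ 1.2619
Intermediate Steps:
q = -4087 (q = 5 - 1*4092 = 5 - 4092 = -4087)
-868/(-2002) + q/(-4934) = -868/(-2002) - 4087/(-4934) = -868*(-1/2002) - 4087*(-1/4934) = 62/143 + 4087/4934 = 890349/705562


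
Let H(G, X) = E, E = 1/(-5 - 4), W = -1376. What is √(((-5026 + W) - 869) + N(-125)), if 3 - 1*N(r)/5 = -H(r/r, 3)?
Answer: I*√65309/3 ≈ 85.185*I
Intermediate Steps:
E = -⅑ (E = 1/(-9) = -⅑ ≈ -0.11111)
H(G, X) = -⅑
N(r) = 130/9 (N(r) = 15 - (-5)*(-1)/9 = 15 - 5*⅑ = 15 - 5/9 = 130/9)
√(((-5026 + W) - 869) + N(-125)) = √(((-5026 - 1376) - 869) + 130/9) = √((-6402 - 869) + 130/9) = √(-7271 + 130/9) = √(-65309/9) = I*√65309/3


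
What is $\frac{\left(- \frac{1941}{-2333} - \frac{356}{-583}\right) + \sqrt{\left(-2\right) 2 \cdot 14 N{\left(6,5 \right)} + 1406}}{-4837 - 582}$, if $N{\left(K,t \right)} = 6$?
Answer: $- \frac{1962151}{7370593241} - \frac{\sqrt{1070}}{5419} \approx -0.0063025$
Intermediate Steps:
$\frac{\left(- \frac{1941}{-2333} - \frac{356}{-583}\right) + \sqrt{\left(-2\right) 2 \cdot 14 N{\left(6,5 \right)} + 1406}}{-4837 - 582} = \frac{\left(- \frac{1941}{-2333} - \frac{356}{-583}\right) + \sqrt{\left(-2\right) 2 \cdot 14 \cdot 6 + 1406}}{-4837 - 582} = \frac{\left(\left(-1941\right) \left(- \frac{1}{2333}\right) - - \frac{356}{583}\right) + \sqrt{\left(-4\right) 14 \cdot 6 + 1406}}{-5419} = \left(\left(\frac{1941}{2333} + \frac{356}{583}\right) + \sqrt{\left(-56\right) 6 + 1406}\right) \left(- \frac{1}{5419}\right) = \left(\frac{1962151}{1360139} + \sqrt{-336 + 1406}\right) \left(- \frac{1}{5419}\right) = \left(\frac{1962151}{1360139} + \sqrt{1070}\right) \left(- \frac{1}{5419}\right) = - \frac{1962151}{7370593241} - \frac{\sqrt{1070}}{5419}$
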